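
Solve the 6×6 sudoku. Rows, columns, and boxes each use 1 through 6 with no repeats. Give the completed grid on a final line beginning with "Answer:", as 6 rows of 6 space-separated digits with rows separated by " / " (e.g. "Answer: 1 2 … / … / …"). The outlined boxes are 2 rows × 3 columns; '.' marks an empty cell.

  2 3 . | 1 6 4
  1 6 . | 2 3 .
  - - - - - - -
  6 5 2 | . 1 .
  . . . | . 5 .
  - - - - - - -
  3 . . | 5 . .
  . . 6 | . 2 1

Step 1. [r6c2∈{4}] r6c2 is down to just 4. So r6c2=4.
Step 2. [r4c3∈{1,3,4}] 3 has one home in col 3: r4c3, so r4c3=3.
Step 3. [r4c4∈{4,6}] r4c4 is the only open cell in col 4 admitting 6, so r4c4=6.
Step 4. [r3c6∈{3}] only 3 remains possible at r3c6. So r3c6=3.
Step 5. [r2c6∈{5}] r2c6 is down to just 5 ⇒ r2c6=5.
Step 6. [r4c2∈{1}] r4c2 is down to just 1 ⇒ r4c2=1.
Step 7. [r5c6∈{6}] r5c6's peers cover all but 6. So r5c6=6.
Step 8. [r6c1∈{5}] r6c1 is down to just 5 ⇒ r6c1=5.
Step 9. [r5c2∈{2}] nothing but 2 survives at r5c2, so r5c2=2.
Step 10. [r2c3∈{4}] r2c3 is down to just 4 ⇒ r2c3=4.
Step 11. [r5c5∈{4}] r5c5's peers cover all but 4. So r5c5=4.
Step 12. [r6c4∈{3}] r6c4's peers cover all but 3, so r6c4=3.
Step 13. [r4c6∈{2}] r4c6's peers cover all but 2 ⇒ r4c6=2.
Step 14. [r5c3∈{1}] only 1 remains possible at r5c3, so r5c3=1.
Step 15. [r3c4∈{4}] only 4 remains possible at r3c4, so r3c4=4.
Step 16. [r1c3∈{5}] r1c3 has the single candidate 5. So r1c3=5.
Step 17. [r4c1∈{4}] r4c1's peers cover all but 4. So r4c1=4.

Answer: 2 3 5 1 6 4 / 1 6 4 2 3 5 / 6 5 2 4 1 3 / 4 1 3 6 5 2 / 3 2 1 5 4 6 / 5 4 6 3 2 1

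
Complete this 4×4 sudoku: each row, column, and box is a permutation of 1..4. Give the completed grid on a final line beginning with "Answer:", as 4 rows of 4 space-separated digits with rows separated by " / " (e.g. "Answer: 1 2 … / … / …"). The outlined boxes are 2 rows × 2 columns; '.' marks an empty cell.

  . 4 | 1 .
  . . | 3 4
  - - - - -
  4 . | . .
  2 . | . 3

Step 1. [r4c2∈{1}] r4c2 has the single candidate 1 ⇒ r4c2=1.
Step 2. [r3c4∈{1,2}] 1 has one home in row 3: r3c4. So r3c4=1.
Step 3. [r2c1∈{1}] r2c1 is down to just 1. So r2c1=1.
Step 4. [r1c4∈{2}] r1c4 is down to just 2 ⇒ r1c4=2.
Step 5. [r3c3∈{2}] nothing but 2 survives at r3c3, so r3c3=2.
Step 6. [r4c3∈{4}] r4c3's peers cover all but 4, so r4c3=4.
Step 7. [r2c2∈{2}] r2c2's peers cover all but 2 ⇒ r2c2=2.
Step 8. [r1c1∈{3}] r1c1's peers cover all but 3, so r1c1=3.
Step 9. [r3c2∈{3}] nothing but 3 survives at r3c2. So r3c2=3.

Answer: 3 4 1 2 / 1 2 3 4 / 4 3 2 1 / 2 1 4 3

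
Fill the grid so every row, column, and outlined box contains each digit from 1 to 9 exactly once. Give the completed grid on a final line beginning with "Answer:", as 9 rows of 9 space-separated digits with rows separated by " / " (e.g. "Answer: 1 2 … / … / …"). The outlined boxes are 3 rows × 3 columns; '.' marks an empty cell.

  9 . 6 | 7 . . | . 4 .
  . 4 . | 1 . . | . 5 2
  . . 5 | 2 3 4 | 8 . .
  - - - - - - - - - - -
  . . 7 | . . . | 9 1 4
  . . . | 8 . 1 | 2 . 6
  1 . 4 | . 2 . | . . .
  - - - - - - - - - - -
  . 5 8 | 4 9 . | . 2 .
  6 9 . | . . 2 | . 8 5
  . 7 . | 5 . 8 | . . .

Step 1. [r7c1∈{3}] r7c1 has the single candidate 3, so r7c1=3.
Step 2. [r5c2∈{3}] only 3 remains possible at r5c2. So r5c2=3.
Step 3. [r5c8∈{7}] r5c8 has the single candidate 7. So r5c8=7.
Step 4. [r6c8∈{3}] nothing but 3 survives at r6c8 ⇒ r6c8=3.
Step 5. [r8c7∈{1,3,4,7}] 4 has one home in row 8: r8c7 ⇒ r8c7=4.
Step 6. [r6c6∈{5,6,7,9}] across row 6, 7 lands solely at r6c6 ⇒ r6c6=7.
Step 7. [r7c6∈{6}] r7c6 is down to just 6 ⇒ r7c6=6.
Step 8. [r9c5∈{1}] nothing but 1 survives at r9c5. So r9c5=1.
Step 9. [r1c2∈{1,2,8}] 2 has one home in row 1: r1c2. So r1c2=2.
Step 10. [r2c1∈{7,8}] across box 1, 8 lands solely at r2c1 ⇒ r2c1=8.
Step 11. [r2c7∈{3,6,7}] across row 2, 7 lands solely at r2c7. So r2c7=7.
Step 12. [r4c6∈{3,5}] 3 has one home in col 6: r4c6, so r4c6=3.
Step 13. [r4c4∈{6}] r4c4's peers cover all but 6 ⇒ r4c4=6.
Step 14. [r4c5∈{5}] r4c5's peers cover all but 5. So r4c5=5.
Step 15. [r7c7∈{1}] r7c7's peers cover all but 1 ⇒ r7c7=1.
Step 16. [r9c7∈{3,6}] 6 has one home in col 7: r9c7. So r9c7=6.
Step 17. [r9c8∈{9}] r9c8 has the single candidate 9. So r9c8=9.
Step 18. [r1c9∈{1,3}] in row 1, 1 fits only at r1c9. So r1c9=1.
Step 19. [r4c1∈{2}] r4c1 is down to just 2. So r4c1=2.
Step 20. [r6c2∈{6,8}] r6c2 is the only open cell in row 6 admitting 6. So r6c2=6.
Step 21. [r5c5∈{4}] r5c5 has the single candidate 4. So r5c5=4.
Step 22. [r8c3∈{1}] r8c3 has the single candidate 1. So r8c3=1.
Step 23. [r2c5∈{6}] r2c5 has the single candidate 6 ⇒ r2c5=6.
Step 24. [r3c9∈{9}] r3c9 has the single candidate 9. So r3c9=9.
Step 25. [r8c5∈{7}] r8c5 has the single candidate 7, so r8c5=7.
Step 26. [r1c5∈{8}] only 8 remains possible at r1c5, so r1c5=8.
Step 27. [r9c1∈{4}] r9c1's peers cover all but 4 ⇒ r9c1=4.
Step 28. [r5c3∈{9}] r5c3's peers cover all but 9, so r5c3=9.
Step 29. [r6c9∈{8}] only 8 remains possible at r6c9 ⇒ r6c9=8.
Step 30. [r3c8∈{6}] nothing but 6 survives at r3c8, so r3c8=6.
Step 31. [r8c4∈{3}] r8c4 has the single candidate 3. So r8c4=3.
Step 32. [r6c7∈{5}] r6c7's peers cover all but 5, so r6c7=5.
Step 33. [r9c3∈{2}] r9c3 has the single candidate 2, so r9c3=2.
Step 34. [r9c9∈{3}] r9c9 is down to just 3. So r9c9=3.
Step 35. [r1c7∈{3}] nothing but 3 survives at r1c7 ⇒ r1c7=3.
Step 36. [r2c6∈{9}] r2c6 is down to just 9 ⇒ r2c6=9.
Step 37. [r4c2∈{8}] r4c2 has the single candidate 8. So r4c2=8.
Step 38. [r3c2∈{1}] only 1 remains possible at r3c2, so r3c2=1.
Step 39. [r1c6∈{5}] only 5 remains possible at r1c6, so r1c6=5.
Step 40. [r7c9∈{7}] nothing but 7 survives at r7c9, so r7c9=7.
Step 41. [r2c3∈{3}] r2c3's peers cover all but 3. So r2c3=3.
Step 42. [r6c4∈{9}] r6c4 is down to just 9. So r6c4=9.
Step 43. [r5c1∈{5}] nothing but 5 survives at r5c1, so r5c1=5.
Step 44. [r3c1∈{7}] r3c1 has the single candidate 7 ⇒ r3c1=7.

Answer: 9 2 6 7 8 5 3 4 1 / 8 4 3 1 6 9 7 5 2 / 7 1 5 2 3 4 8 6 9 / 2 8 7 6 5 3 9 1 4 / 5 3 9 8 4 1 2 7 6 / 1 6 4 9 2 7 5 3 8 / 3 5 8 4 9 6 1 2 7 / 6 9 1 3 7 2 4 8 5 / 4 7 2 5 1 8 6 9 3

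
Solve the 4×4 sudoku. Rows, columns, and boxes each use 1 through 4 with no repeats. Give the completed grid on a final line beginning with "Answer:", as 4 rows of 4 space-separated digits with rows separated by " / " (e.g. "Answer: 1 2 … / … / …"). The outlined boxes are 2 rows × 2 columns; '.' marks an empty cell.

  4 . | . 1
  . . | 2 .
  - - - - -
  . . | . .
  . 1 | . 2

Step 1. [r1c3∈{3}] r1c3's peers cover all but 3, so r1c3=3.
Step 2. [r3c2∈{2,3,4}] across col 2, 4 lands solely at r3c2. So r3c2=4.
Step 3. [r4c1∈{3}] nothing but 3 survives at r4c1. So r4c1=3.
Step 4. [r3c4∈{3}] r3c4's peers cover all but 3 ⇒ r3c4=3.
Step 5. [r3c3∈{1}] nothing but 1 survives at r3c3 ⇒ r3c3=1.
Step 6. [r2c1∈{1}] r2c1 is down to just 1 ⇒ r2c1=1.
Step 7. [r1c2∈{2}] r1c2 has the single candidate 2. So r1c2=2.
Step 8. [r4c3∈{4}] nothing but 4 survives at r4c3 ⇒ r4c3=4.
Step 9. [r2c4∈{4}] r2c4 is down to just 4 ⇒ r2c4=4.
Step 10. [r3c1∈{2}] r3c1's peers cover all but 2, so r3c1=2.
Step 11. [r2c2∈{3}] nothing but 3 survives at r2c2. So r2c2=3.

Answer: 4 2 3 1 / 1 3 2 4 / 2 4 1 3 / 3 1 4 2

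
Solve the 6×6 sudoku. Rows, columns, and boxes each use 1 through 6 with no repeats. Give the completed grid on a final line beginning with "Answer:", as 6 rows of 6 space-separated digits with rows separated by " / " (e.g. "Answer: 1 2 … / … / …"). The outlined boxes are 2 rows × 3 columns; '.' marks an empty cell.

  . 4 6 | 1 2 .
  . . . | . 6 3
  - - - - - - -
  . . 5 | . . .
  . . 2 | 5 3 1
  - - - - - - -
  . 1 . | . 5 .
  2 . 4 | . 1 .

Step 1. [r6c6∈{6}] only 6 remains possible at r6c6. So r6c6=6.
Step 2. [r3c4∈{2,4,6}] across col 4, 6 lands solely at r3c4. So r3c4=6.
Step 3. [r3c1∈{1,3,4}] r3c1 is the only open cell in row 3 admitting 1 ⇒ r3c1=1.
Step 4. [r5c4∈{2,3,4}] across col 4, 2 lands solely at r5c4, so r5c4=2.
Step 5. [r1c1∈{3,5}] 3 has one home in row 1: r1c1 ⇒ r1c1=3.
Step 6. [r6c2∈{3,5}] across row 6, 5 lands solely at r6c2 ⇒ r6c2=5.
Step 7. [r5c6∈{4}] r5c6's peers cover all but 4, so r5c6=4.
Step 8. [r4c1∈{4,6}] row 4 places 4 nowhere but r4c1. So r4c1=4.
Step 9. [r2c1∈{5}] r2c1 has the single candidate 5. So r2c1=5.
Step 10. [r2c2∈{2}] r2c2 is down to just 2. So r2c2=2.
Step 11. [r4c2∈{6}] r4c2 has the single candidate 6. So r4c2=6.
Step 12. [r5c1∈{6}] r5c1 has the single candidate 6, so r5c1=6.
Step 13. [r5c3∈{3}] nothing but 3 survives at r5c3 ⇒ r5c3=3.
Step 14. [r2c3∈{1}] r2c3's peers cover all but 1 ⇒ r2c3=1.
Step 15. [r6c4∈{3}] r6c4 has the single candidate 3 ⇒ r6c4=3.
Step 16. [r3c2∈{3}] only 3 remains possible at r3c2. So r3c2=3.
Step 17. [r2c4∈{4}] r2c4 is down to just 4, so r2c4=4.
Step 18. [r1c6∈{5}] r1c6 has the single candidate 5 ⇒ r1c6=5.
Step 19. [r3c6∈{2}] r3c6 has the single candidate 2, so r3c6=2.
Step 20. [r3c5∈{4}] r3c5 is down to just 4. So r3c5=4.

Answer: 3 4 6 1 2 5 / 5 2 1 4 6 3 / 1 3 5 6 4 2 / 4 6 2 5 3 1 / 6 1 3 2 5 4 / 2 5 4 3 1 6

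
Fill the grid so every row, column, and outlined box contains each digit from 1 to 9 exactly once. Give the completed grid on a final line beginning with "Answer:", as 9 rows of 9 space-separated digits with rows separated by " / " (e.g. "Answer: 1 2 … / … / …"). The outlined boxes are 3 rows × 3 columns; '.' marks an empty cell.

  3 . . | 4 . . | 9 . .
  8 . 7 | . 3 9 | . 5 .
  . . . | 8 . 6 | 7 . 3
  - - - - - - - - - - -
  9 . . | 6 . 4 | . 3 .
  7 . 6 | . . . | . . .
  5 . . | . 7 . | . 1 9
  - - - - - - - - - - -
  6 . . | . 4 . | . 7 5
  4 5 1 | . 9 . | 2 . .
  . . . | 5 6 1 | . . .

Step 1. [r3c1∈{1,2}] across col 1, 1 lands solely at r3c1. So r3c1=1.
Step 2. [r9c2∈{2,3,7,8,9}] across row 9, 7 lands solely at r9c2. So r9c2=7.
Step 3. [r9c1∈{2}] nothing but 2 survives at r9c1 ⇒ r9c1=2.
Step 4. [r5c4∈{1,2,3,9}] 9 has one home in row 5: r5c4, so r5c4=9.
Step 5. [r2c4∈{1,2}] across col 4, 1 lands solely at r2c4. So r2c4=1.
Step 6. [r1c6∈{2,5,7}] across row 1, 7 lands solely at r1c6, so r1c6=7.
Step 7. [r5c6∈{2,3,5,8}] in col 6, 5 fits only at r5c6. So r5c6=5.
Step 8. [r5c2∈{1,2,3,4,8}] in row 5, 3 fits only at r5c2, so r5c2=3.
Step 9. [r5c5∈{1,2,8}] across row 5, 1 lands solely at r5c5 ⇒ r5c5=1.
Step 10. [r4c5∈{2,8}] 8 has one home in col 5: r4c5 ⇒ r4c5=8.
Step 11. [r4c3∈{2}] only 2 remains possible at r4c3 ⇒ r4c3=2.
Step 12. [r9c8∈{4,8,9}] r9c8 is the only open cell in col 8 admitting 9, so r9c8=9.
Step 13. [r1c9∈{1,2,6,8}] 1 has one home in row 1: r1c9 ⇒ r1c9=1.
Step 14. [r1c8∈{2,6,8}] in row 1, 8 fits only at r1c8. So r1c8=8.
Step 15. [r6c7∈{4,6,8}] in row 6, 6 fits only at r6c7, so r6c7=6.
Step 16. [r2c7∈{4}] r2c7 is down to just 4 ⇒ r2c7=4.
Step 17. [r3c8∈{2}] r3c8 has the single candidate 2, so r3c8=2.
Step 18. [r5c7∈{8}] r5c7's peers cover all but 8 ⇒ r5c7=8.
Step 19. [r2c2∈{2,6}] r2c2 is the only open cell in row 2 admitting 2 ⇒ r2c2=2.
Step 20. [r3c5∈{5}] r3c5 is down to just 5 ⇒ r3c5=5.
Step 21. [r9c9∈{4,8}] row 9 places 4 nowhere but r9c9, so r9c9=4.
Step 22. [r9c3∈{3,8}] row 9 places 8 nowhere but r9c3 ⇒ r9c3=8.
Step 23. [r7c3∈{3,9}] col 3 places 3 nowhere but r7c3. So r7c3=3.
Step 24. [r7c4∈{2}] nothing but 2 survives at r7c4, so r7c4=2.
Step 25. [r3c3∈{4,9}] 9 has one home in col 3: r3c3, so r3c3=9.
Step 26. [r6c4∈{3}] r6c4 is down to just 3. So r6c4=3.
Step 27. [r8c9∈{6,8}] in col 9, 8 fits only at r8c9, so r8c9=8.
Step 28. [r3c2∈{4}] nothing but 4 survives at r3c2 ⇒ r3c2=4.
Step 29. [r8c4∈{7}] nothing but 7 survives at r8c4, so r8c4=7.
Step 30. [r6c2∈{8}] r6c2 has the single candidate 8, so r6c2=8.
Step 31. [r7c6∈{8}] nothing but 8 survives at r7c6, so r7c6=8.
Step 32. [r7c7∈{1}] r7c7 has the single candidate 1 ⇒ r7c7=1.
Step 33. [r1c2∈{6}] r1c2's peers cover all but 6, so r1c2=6.
Step 34. [r4c2∈{1}] r4c2 has the single candidate 1, so r4c2=1.
Step 35. [r1c3∈{5}] only 5 remains possible at r1c3, so r1c3=5.
Step 36. [r5c8∈{4}] r5c8 is down to just 4 ⇒ r5c8=4.
Step 37. [r4c9∈{7}] r4c9 has the single candidate 7, so r4c9=7.
Step 38. [r9c7∈{3}] r9c7 has the single candidate 3 ⇒ r9c7=3.
Step 39. [r2c9∈{6}] r2c9 is down to just 6. So r2c9=6.
Step 40. [r6c6∈{2}] nothing but 2 survives at r6c6. So r6c6=2.
Step 41. [r4c7∈{5}] only 5 remains possible at r4c7. So r4c7=5.
Step 42. [r8c6∈{3}] only 3 remains possible at r8c6, so r8c6=3.
Step 43. [r5c9∈{2}] only 2 remains possible at r5c9, so r5c9=2.
Step 44. [r6c3∈{4}] nothing but 4 survives at r6c3 ⇒ r6c3=4.
Step 45. [r1c5∈{2}] r1c5's peers cover all but 2. So r1c5=2.
Step 46. [r8c8∈{6}] r8c8's peers cover all but 6 ⇒ r8c8=6.
Step 47. [r7c2∈{9}] only 9 remains possible at r7c2 ⇒ r7c2=9.

Answer: 3 6 5 4 2 7 9 8 1 / 8 2 7 1 3 9 4 5 6 / 1 4 9 8 5 6 7 2 3 / 9 1 2 6 8 4 5 3 7 / 7 3 6 9 1 5 8 4 2 / 5 8 4 3 7 2 6 1 9 / 6 9 3 2 4 8 1 7 5 / 4 5 1 7 9 3 2 6 8 / 2 7 8 5 6 1 3 9 4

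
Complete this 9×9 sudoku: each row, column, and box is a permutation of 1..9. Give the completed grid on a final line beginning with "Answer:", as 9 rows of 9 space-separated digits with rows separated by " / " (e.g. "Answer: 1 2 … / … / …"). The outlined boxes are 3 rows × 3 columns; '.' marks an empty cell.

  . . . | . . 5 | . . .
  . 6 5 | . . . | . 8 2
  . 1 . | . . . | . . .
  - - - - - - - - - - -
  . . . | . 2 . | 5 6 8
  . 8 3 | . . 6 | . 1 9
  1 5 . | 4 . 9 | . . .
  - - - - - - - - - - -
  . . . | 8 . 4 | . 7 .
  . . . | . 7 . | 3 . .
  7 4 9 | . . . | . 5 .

Step 1. [r8c2∈{2}] nothing but 2 survives at r8c2. So r8c2=2.
Step 2. [r8c6∈{1}] r8c6's peers cover all but 1, so r8c6=1.
Step 3. [r3c6∈{2,3,7,8}] col 6 places 8 nowhere but r3c6, so r3c6=8.
Step 4. [r7c7∈{1,2,6,9}] row 7 places 2 nowhere but r7c7. So r7c7=2.
Step 5. [r7c5∈{3,5,6,9}] 9 has one home in row 7: r7c5 ⇒ r7c5=9.
Step 6. [r6c7∈{7}] nothing but 7 survives at r6c7, so r6c7=7.
Step 7. [r5c4∈{5,7}] in row 5, 7 fits only at r5c4. So r5c4=7.
Step 8. [r5c7∈{4}] r5c7's peers cover all but 4. So r5c7=4.
Step 9. [r3c9∈{3,4,5,6,7}] row 3 places 5 nowhere but r3c9. So r3c9=5.
Step 10. [r1c9∈{1,3,4,6,7}] r1c9 is the only open cell in col 9 admitting 7. So r1c9=7.
Step 11. [r4c6∈{3}] r4c6's peers cover all but 3. So r4c6=3.
Step 12. [r3c3∈{2,4,7}] r3c3 is the only open cell in row 3 admitting 7 ⇒ r3c3=7.
Step 13. [r5c1∈{2}] r5c1's peers cover all but 2. So r5c1=2.
Step 14. [r3c4∈{2,3,6,9}] r3c4 is the only open cell in row 3 admitting 2 ⇒ r3c4=2.
Step 15. [r7c1∈{3,5,6}] 5 has one home in row 7: r7c1. So r7c1=5.
Step 16. [r8c1∈{6,8}] col 1 places 6 nowhere but r8c1 ⇒ r8c1=6.
Step 17. [r1c1∈{3,4,8,9}] across col 1, 8 lands solely at r1c1. So r1c1=8.
Step 18. [r8c8∈{4,9}] in row 8, 9 fits only at r8c8 ⇒ r8c8=9.
Step 19. [r7c9∈{1,6}] 6 has one home in row 7: r7c9 ⇒ r7c9=6.
Step 20. [r4c4∈{1}] r4c4 is down to just 1. So r4c4=1.
Step 21. [r4c3∈{4}] r4c3's peers cover all but 4 ⇒ r4c3=4.
Step 22. [r4c1∈{9}] r4c1 has the single candidate 9 ⇒ r4c1=9.
Step 23. [r3c7∈{6,9}] in row 3, 9 fits only at r3c7 ⇒ r3c7=9.
Step 24. [r3c5∈{3,4,6}] across row 3, 6 lands solely at r3c5 ⇒ r3c5=6.
Step 25. [r2c7∈{1}] r2c7 is down to just 1. So r2c7=1.
Step 26. [r9c5∈{3}] only 3 remains possible at r9c5. So r9c5=3.
Step 27. [r1c2∈{3,9}] across col 2, 9 lands solely at r1c2, so r1c2=9.
Step 28. [r1c4∈{3}] nothing but 3 survives at r1c4, so r1c4=3.
Step 29. [r3c8∈{3,4}] in box 3, 3 fits only at r3c8. So r3c8=3.
Step 30. [r2c5∈{4}] only 4 remains possible at r2c5 ⇒ r2c5=4.
Step 31. [r9c7∈{8}] nothing but 8 survives at r9c7. So r9c7=8.
Step 32. [r8c3∈{8}] r8c3 is down to just 8, so r8c3=8.
Step 33. [r2c4∈{9}] r2c4 is down to just 9 ⇒ r2c4=9.
Step 34. [r9c6∈{2}] r9c6 is down to just 2 ⇒ r9c6=2.
Step 35. [r1c7∈{6}] nothing but 6 survives at r1c7 ⇒ r1c7=6.
Step 36. [r6c5∈{8}] nothing but 8 survives at r6c5, so r6c5=8.
Step 37. [r2c6∈{7}] only 7 remains possible at r2c6. So r2c6=7.
Step 38. [r1c8∈{4}] nothing but 4 survives at r1c8. So r1c8=4.
Step 39. [r7c3∈{1}] r7c3 is down to just 1. So r7c3=1.
Step 40. [r7c2∈{3}] r7c2's peers cover all but 3, so r7c2=3.
Step 41. [r2c1∈{3}] r2c1 has the single candidate 3. So r2c1=3.
Step 42. [r1c5∈{1}] nothing but 1 survives at r1c5. So r1c5=1.
Step 43. [r5c5∈{5}] r5c5 has the single candidate 5 ⇒ r5c5=5.
Step 44. [r6c9∈{3}] only 3 remains possible at r6c9. So r6c9=3.
Step 45. [r3c1∈{4}] r3c1's peers cover all but 4. So r3c1=4.
Step 46. [r9c4∈{6}] r9c4 is down to just 6. So r9c4=6.
Step 47. [r8c9∈{4}] r8c9 has the single candidate 4, so r8c9=4.
Step 48. [r8c4∈{5}] r8c4's peers cover all but 5 ⇒ r8c4=5.
Step 49. [r4c2∈{7}] r4c2 is down to just 7. So r4c2=7.
Step 50. [r1c3∈{2}] only 2 remains possible at r1c3 ⇒ r1c3=2.
Step 51. [r6c3∈{6}] r6c3 is down to just 6 ⇒ r6c3=6.
Step 52. [r6c8∈{2}] r6c8 has the single candidate 2 ⇒ r6c8=2.
Step 53. [r9c9∈{1}] only 1 remains possible at r9c9. So r9c9=1.

Answer: 8 9 2 3 1 5 6 4 7 / 3 6 5 9 4 7 1 8 2 / 4 1 7 2 6 8 9 3 5 / 9 7 4 1 2 3 5 6 8 / 2 8 3 7 5 6 4 1 9 / 1 5 6 4 8 9 7 2 3 / 5 3 1 8 9 4 2 7 6 / 6 2 8 5 7 1 3 9 4 / 7 4 9 6 3 2 8 5 1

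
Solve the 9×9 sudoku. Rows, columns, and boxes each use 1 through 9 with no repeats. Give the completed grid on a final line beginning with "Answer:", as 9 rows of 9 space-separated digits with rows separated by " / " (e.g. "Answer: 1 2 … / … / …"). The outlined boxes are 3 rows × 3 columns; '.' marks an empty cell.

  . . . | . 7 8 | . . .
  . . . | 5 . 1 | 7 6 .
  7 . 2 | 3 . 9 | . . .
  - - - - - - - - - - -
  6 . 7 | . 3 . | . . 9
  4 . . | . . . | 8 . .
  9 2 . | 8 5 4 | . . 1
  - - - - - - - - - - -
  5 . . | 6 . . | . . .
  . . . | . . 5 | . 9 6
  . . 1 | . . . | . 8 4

Step 1. [r6c3∈{3}] r6c3 is down to just 3, so r6c3=3.
Step 2. [r4c6∈{2}] nothing but 2 survives at r4c6 ⇒ r4c6=2.
Step 3. [r1c7∈{1,2,3,4,5,9}] in col 7, 9 fits only at r1c7 ⇒ r1c7=9.
Step 4. [r4c2∈{1,5,8}] in row 4, 8 fits only at r4c2 ⇒ r4c2=8.
Step 5. [r9c2∈{3,6,7,9}] row 9 places 6 nowhere but r9c2, so r9c2=6.
Step 6. [r5c2∈{1,5}] in box 4, 1 fits only at r5c2 ⇒ r5c2=1.
Step 7. [r9c7∈{2,3,5}] r9c7 is the only open cell in row 9 admitting 5. So r9c7=5.
Step 8. [r4c8∈{4,5}] across row 4, 5 lands solely at r4c8. So r4c8=5.
Step 9. [r6c8∈{7}] r6c8's peers cover all but 7, so r6c8=7.
Step 10. [r7c9∈{2,3,7}] in col 9, 7 fits only at r7c9. So r7c9=7.
Step 11. [r7c6∈{3}] r7c6 is down to just 3, so r7c6=3.
Step 12. [r9c1∈{2,3}] r9c1 is the only open cell in row 9 admitting 3, so r9c1=3.
Step 13. [r8c1∈{2,8}] col 1 places 2 nowhere but r8c1, so r8c1=2.
Step 14. [r9c6∈{7}] r9c6 is down to just 7 ⇒ r9c6=7.
Step 15. [r7c7∈{1,2}] r7c7 is the only open cell in col 7 admitting 2, so r7c7=2.
Step 16. [r7c8∈{1}] nothing but 1 survives at r7c8, so r7c8=1.
Step 17. [r3c8∈{4}] r3c8 has the single candidate 4 ⇒ r3c8=4.
Step 18. [r3c2∈{5}] only 5 remains possible at r3c2. So r3c2=5.
Step 19. [r8c5∈{1,4,8}] 1 has one home in col 5: r8c5, so r8c5=1.
Step 20. [r8c4∈{4}] r8c4's peers cover all but 4. So r8c4=4.
Step 21. [r1c4∈{2}] r1c4 has the single candidate 2 ⇒ r1c4=2.
Step 22. [r1c8∈{3}] r1c8's peers cover all but 3 ⇒ r1c8=3.
Step 23. [r1c2∈{4}] nothing but 4 survives at r1c2, so r1c2=4.
Step 24. [r7c2∈{9}] nothing but 9 survives at r7c2 ⇒ r7c2=9.
Step 25. [r2c9∈{2,8}] 2 has one home in row 2: r2c9, so r2c9=2.
Step 26. [r8c3∈{8}] nothing but 8 survives at r8c3 ⇒ r8c3=8.
Step 27. [r9c4∈{9}] r9c4's peers cover all but 9, so r9c4=9.
Step 28. [r5c6∈{6}] only 6 remains possible at r5c6, so r5c6=6.
Step 29. [r2c1∈{8}] r2c1's peers cover all but 8 ⇒ r2c1=8.
Step 30. [r3c9∈{8}] r3c9 is down to just 8, so r3c9=8.
Step 31. [r2c2∈{3}] only 3 remains possible at r2c2 ⇒ r2c2=3.
Step 32. [r4c7∈{4}] r4c7 is down to just 4, so r4c7=4.
Step 33. [r7c5∈{8}] only 8 remains possible at r7c5. So r7c5=8.
Step 34. [r5c9∈{3}] only 3 remains possible at r5c9. So r5c9=3.
Step 35. [r2c5∈{4}] only 4 remains possible at r2c5, so r2c5=4.
Step 36. [r2c3∈{9}] r2c3's peers cover all but 9. So r2c3=9.
Step 37. [r7c3∈{4}] r7c3 is down to just 4 ⇒ r7c3=4.
Step 38. [r4c4∈{1}] r4c4 is down to just 1 ⇒ r4c4=1.
Step 39. [r8c2∈{7}] r8c2 is down to just 7 ⇒ r8c2=7.
Step 40. [r5c4∈{7}] r5c4 is down to just 7 ⇒ r5c4=7.
Step 41. [r9c5∈{2}] r9c5's peers cover all but 2, so r9c5=2.
Step 42. [r1c3∈{6}] r1c3 is down to just 6. So r1c3=6.
Step 43. [r1c1∈{1}] r1c1's peers cover all but 1 ⇒ r1c1=1.
Step 44. [r3c7∈{1}] only 1 remains possible at r3c7, so r3c7=1.
Step 45. [r3c5∈{6}] only 6 remains possible at r3c5 ⇒ r3c5=6.
Step 46. [r5c3∈{5}] only 5 remains possible at r5c3. So r5c3=5.
Step 47. [r8c7∈{3}] only 3 remains possible at r8c7, so r8c7=3.
Step 48. [r1c9∈{5}] r1c9 has the single candidate 5 ⇒ r1c9=5.
Step 49. [r5c5∈{9}] r5c5 has the single candidate 9, so r5c5=9.
Step 50. [r5c8∈{2}] r5c8 is down to just 2 ⇒ r5c8=2.
Step 51. [r6c7∈{6}] r6c7 is down to just 6 ⇒ r6c7=6.

Answer: 1 4 6 2 7 8 9 3 5 / 8 3 9 5 4 1 7 6 2 / 7 5 2 3 6 9 1 4 8 / 6 8 7 1 3 2 4 5 9 / 4 1 5 7 9 6 8 2 3 / 9 2 3 8 5 4 6 7 1 / 5 9 4 6 8 3 2 1 7 / 2 7 8 4 1 5 3 9 6 / 3 6 1 9 2 7 5 8 4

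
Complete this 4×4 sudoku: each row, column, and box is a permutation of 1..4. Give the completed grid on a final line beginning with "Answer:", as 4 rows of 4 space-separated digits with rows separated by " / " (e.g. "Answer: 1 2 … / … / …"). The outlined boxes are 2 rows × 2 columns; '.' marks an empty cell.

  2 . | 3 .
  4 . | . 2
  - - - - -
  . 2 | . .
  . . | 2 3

Step 1. [r1c2∈{1}] r1c2's peers cover all but 1 ⇒ r1c2=1.
Step 2. [r3c4∈{1,4}] 1 has one home in col 4: r3c4, so r3c4=1.
Step 3. [r3c1∈{3}] r3c1's peers cover all but 3 ⇒ r3c1=3.
Step 4. [r3c3∈{4}] r3c3's peers cover all but 4. So r3c3=4.
Step 5. [r2c3∈{1}] r2c3 is down to just 1, so r2c3=1.
Step 6. [r2c2∈{3}] r2c2 has the single candidate 3, so r2c2=3.
Step 7. [r1c4∈{4}] r1c4 has the single candidate 4. So r1c4=4.
Step 8. [r4c2∈{4}] r4c2 has the single candidate 4 ⇒ r4c2=4.
Step 9. [r4c1∈{1}] r4c1 is down to just 1 ⇒ r4c1=1.

Answer: 2 1 3 4 / 4 3 1 2 / 3 2 4 1 / 1 4 2 3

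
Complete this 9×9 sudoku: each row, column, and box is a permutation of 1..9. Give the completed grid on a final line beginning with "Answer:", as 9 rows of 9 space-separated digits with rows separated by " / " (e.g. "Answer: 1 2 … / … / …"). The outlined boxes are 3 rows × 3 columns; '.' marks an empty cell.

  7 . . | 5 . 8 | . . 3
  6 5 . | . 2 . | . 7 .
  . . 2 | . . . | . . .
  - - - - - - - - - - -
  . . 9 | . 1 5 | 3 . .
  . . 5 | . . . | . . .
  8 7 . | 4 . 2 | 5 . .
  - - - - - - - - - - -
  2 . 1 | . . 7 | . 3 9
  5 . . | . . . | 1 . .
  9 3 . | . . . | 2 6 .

Step 1. [r1c3∈{4}] r1c3 has the single candidate 4. So r1c3=4.
Step 2. [r5c7∈{4,6,7,8,9}] in col 7, 7 fits only at r5c7, so r5c7=7.
Step 3. [r3c5∈{3,4,6,7,9}] across col 5, 7 lands solely at r3c5. So r3c5=7.
Step 4. [r4c1∈{4}] only 4 remains possible at r4c1. So r4c1=4.
Step 5. [r3c8∈{1,4,5,8,9}] in col 8, 5 fits only at r3c8, so r3c8=5.
Step 6. [r7c5∈{4,5,6,8}] row 7 places 5 nowhere but r7c5, so r7c5=5.
Step 7. [r8c4∈{2,3,6,8,9}] in row 8, 2 fits only at r8c4. So r8c4=2.
Step 8. [r1c8∈{1,2,9}] 2 has one home in row 1: r1c8. So r1c8=2.
Step 9. [r4c8∈{8}] only 8 remains possible at r4c8, so r4c8=8.
Step 10. [r8c8∈{4}] r8c8 has the single candidate 4. So r8c8=4.
Step 11. [r7c7∈{8}] only 8 remains possible at r7c7. So r7c7=8.
Step 12. [r7c4∈{6}] r7c4's peers cover all but 6. So r7c4=6.
Step 13. [r5c9∈{1,2,4,6}] in row 5, 4 fits only at r5c9 ⇒ r5c9=4.
Step 14. [r1c2∈{1,9}] row 1 places 1 nowhere but r1c2. So r1c2=1.
Step 15. [r3c1∈{3}] nothing but 3 survives at r3c1, so r3c1=3.
Step 16. [r3c2∈{8,9}] r3c2 is the only open cell in col 2 admitting 9, so r3c2=9.
Step 17. [r3c4∈{1}] nothing but 1 survives at r3c4, so r3c4=1.
Step 18. [r9c4∈{8}] r9c4 has the single candidate 8 ⇒ r9c4=8.
Step 19. [r5c5∈{3,6,8,9}] across row 5, 8 lands solely at r5c5, so r5c5=8.
Step 20. [r8c2∈{6,8}] r8c2 is the only open cell in col 2 admitting 8 ⇒ r8c2=8.
Step 21. [r3c9∈{6,8}] row 3 places 8 nowhere but r3c9, so r3c9=8.
Step 22. [r8c3∈{6,7}] across row 8, 6 lands solely at r8c3. So r8c3=6.
Step 23. [r5c2∈{2,6}] r5c2 is the only open cell in row 5 admitting 2 ⇒ r5c2=2.
Step 24. [r5c6∈{3,6,9}] 6 has one home in row 5: r5c6 ⇒ r5c6=6.
Step 25. [r3c6∈{4}] r3c6's peers cover all but 4. So r3c6=4.
Step 26. [r5c4∈{3,9}] across row 5, 3 lands solely at r5c4 ⇒ r5c4=3.
Step 27. [r6c5∈{9}] r6c5 is down to just 9, so r6c5=9.
Step 28. [r1c7∈{6,9}] across row 1, 9 lands solely at r1c7 ⇒ r1c7=9.
Step 29. [r6c9∈{1,6}] across row 6, 6 lands solely at r6c9, so r6c9=6.
Step 30. [r2c6∈{3,9}] in row 2, 3 fits only at r2c6 ⇒ r2c6=3.
Step 31. [r9c3∈{7}] r9c3's peers cover all but 7 ⇒ r9c3=7.
Step 32. [r5c8∈{1,9}] across row 5, 9 lands solely at r5c8. So r5c8=9.
Step 33. [r8c6∈{9}] only 9 remains possible at r8c6, so r8c6=9.
Step 34. [r8c5∈{3}] r8c5's peers cover all but 3. So r8c5=3.
Step 35. [r4c9∈{2}] r4c9 has the single candidate 2. So r4c9=2.
Step 36. [r4c4∈{7}] r4c4 has the single candidate 7, so r4c4=7.
Step 37. [r4c2∈{6}] r4c2 has the single candidate 6, so r4c2=6.
Step 38. [r2c3∈{8}] only 8 remains possible at r2c3 ⇒ r2c3=8.
Step 39. [r6c8∈{1}] r6c8 has the single candidate 1. So r6c8=1.
Step 40. [r2c9∈{1}] r2c9 is down to just 1 ⇒ r2c9=1.
Step 41. [r8c9∈{7}] r8c9 has the single candidate 7. So r8c9=7.
Step 42. [r9c5∈{4}] r9c5's peers cover all but 4. So r9c5=4.
Step 43. [r7c2∈{4}] r7c2 is down to just 4, so r7c2=4.
Step 44. [r9c6∈{1}] r9c6 has the single candidate 1, so r9c6=1.
Step 45. [r2c4∈{9}] r2c4 has the single candidate 9, so r2c4=9.
Step 46. [r1c5∈{6}] r1c5 is down to just 6 ⇒ r1c5=6.
Step 47. [r5c1∈{1}] r5c1's peers cover all but 1, so r5c1=1.
Step 48. [r3c7∈{6}] nothing but 6 survives at r3c7, so r3c7=6.
Step 49. [r6c3∈{3}] r6c3 is down to just 3, so r6c3=3.
Step 50. [r9c9∈{5}] nothing but 5 survives at r9c9, so r9c9=5.
Step 51. [r2c7∈{4}] r2c7's peers cover all but 4 ⇒ r2c7=4.

Answer: 7 1 4 5 6 8 9 2 3 / 6 5 8 9 2 3 4 7 1 / 3 9 2 1 7 4 6 5 8 / 4 6 9 7 1 5 3 8 2 / 1 2 5 3 8 6 7 9 4 / 8 7 3 4 9 2 5 1 6 / 2 4 1 6 5 7 8 3 9 / 5 8 6 2 3 9 1 4 7 / 9 3 7 8 4 1 2 6 5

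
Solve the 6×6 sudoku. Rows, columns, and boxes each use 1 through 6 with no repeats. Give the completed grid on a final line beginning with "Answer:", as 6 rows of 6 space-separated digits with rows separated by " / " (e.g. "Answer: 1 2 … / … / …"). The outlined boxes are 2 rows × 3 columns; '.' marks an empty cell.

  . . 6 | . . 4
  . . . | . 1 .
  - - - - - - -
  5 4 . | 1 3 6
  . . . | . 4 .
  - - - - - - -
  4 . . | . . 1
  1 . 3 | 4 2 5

Step 1. [r2c6∈{2,3}] col 6 places 3 nowhere but r2c6, so r2c6=3.
Step 2. [r2c1∈{2}] r2c1 is down to just 2. So r2c1=2.
Step 3. [r2c2∈{5}] r2c2's peers cover all but 5. So r2c2=5.
Step 4. [r4c6∈{2}] nothing but 2 survives at r4c6. So r4c6=2.
Step 5. [r1c1∈{3}] only 3 remains possible at r1c1. So r1c1=3.
Step 6. [r5c2∈{2,6}] r5c2 is the only open cell in col 2 admitting 2. So r5c2=2.
Step 7. [r4c2∈{1,3,6}] in row 4, 3 fits only at r4c2 ⇒ r4c2=3.
Step 8. [r2c4∈{6}] r2c4 is down to just 6 ⇒ r2c4=6.
Step 9. [r1c5∈{5}] nothing but 5 survives at r1c5 ⇒ r1c5=5.
Step 10. [r6c2∈{6}] only 6 remains possible at r6c2. So r6c2=6.
Step 11. [r4c1∈{6}] r4c1 has the single candidate 6 ⇒ r4c1=6.
Step 12. [r4c4∈{5}] r4c4 has the single candidate 5, so r4c4=5.
Step 13. [r1c2∈{1}] nothing but 1 survives at r1c2, so r1c2=1.
Step 14. [r5c4∈{3}] r5c4 has the single candidate 3. So r5c4=3.
Step 15. [r1c4∈{2}] only 2 remains possible at r1c4. So r1c4=2.
Step 16. [r5c5∈{6}] r5c5's peers cover all but 6 ⇒ r5c5=6.
Step 17. [r3c3∈{2}] r3c3's peers cover all but 2, so r3c3=2.
Step 18. [r4c3∈{1}] r4c3 has the single candidate 1. So r4c3=1.
Step 19. [r2c3∈{4}] r2c3 has the single candidate 4, so r2c3=4.
Step 20. [r5c3∈{5}] r5c3's peers cover all but 5, so r5c3=5.

Answer: 3 1 6 2 5 4 / 2 5 4 6 1 3 / 5 4 2 1 3 6 / 6 3 1 5 4 2 / 4 2 5 3 6 1 / 1 6 3 4 2 5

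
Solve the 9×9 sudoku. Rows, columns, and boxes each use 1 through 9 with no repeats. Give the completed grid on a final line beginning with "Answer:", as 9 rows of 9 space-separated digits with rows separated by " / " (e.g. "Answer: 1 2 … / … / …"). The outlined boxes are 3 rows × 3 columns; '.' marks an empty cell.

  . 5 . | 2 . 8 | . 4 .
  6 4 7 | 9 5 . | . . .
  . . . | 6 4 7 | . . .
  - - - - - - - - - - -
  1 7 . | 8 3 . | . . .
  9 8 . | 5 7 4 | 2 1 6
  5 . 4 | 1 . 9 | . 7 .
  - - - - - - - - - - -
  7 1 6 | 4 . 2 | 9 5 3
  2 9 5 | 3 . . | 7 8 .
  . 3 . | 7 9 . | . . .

Step 1. [r1c5∈{1}] nothing but 1 survives at r1c5, so r1c5=1.
Step 2. [r3c3∈{1,2,3,8,9}] 1 has one home in col 3: r3c3 ⇒ r3c3=1.
Step 3. [r3c1∈{3,8}] 8 has one home in box 1: r3c1, so r3c1=8.
Step 4. [r8c9∈{1,4}] row 8 places 4 nowhere but r8c9, so r8c9=4.
Step 5. [r6c7∈{3,8}] in row 6, 3 fits only at r6c7. So r6c7=3.
Step 6. [r8c5∈{6}] r8c5 is down to just 6, so r8c5=6.
Step 7. [r3c8∈{2,3,9}] across row 3, 3 lands solely at r3c8. So r3c8=3.
Step 8. [r3c9∈{2,5,9}] 9 has one home in row 3: r3c9 ⇒ r3c9=9.
Step 9. [r9c8∈{2,6}] col 8 places 6 nowhere but r9c8. So r9c8=6.
Step 10. [r9c7∈{1}] r9c7's peers cover all but 1 ⇒ r9c7=1.
Step 11. [r2c9∈{1,2,8}] in row 2, 1 fits only at r2c9. So r2c9=1.
Step 12. [r6c5∈{2}] r6c5 has the single candidate 2 ⇒ r6c5=2.
Step 13. [r4c7∈{4,5}] across row 4, 4 lands solely at r4c7 ⇒ r4c7=4.
Step 14. [r1c1∈{3}] nothing but 3 survives at r1c1. So r1c1=3.
Step 15. [r1c9∈{7}] r1c9 is down to just 7. So r1c9=7.
Step 16. [r4c6∈{6}] nothing but 6 survives at r4c6, so r4c6=6.
Step 17. [r9c1∈{4}] r9c1's peers cover all but 4. So r9c1=4.
Step 18. [r3c2∈{2}] nothing but 2 survives at r3c2 ⇒ r3c2=2.
Step 19. [r1c3∈{9}] r1c3's peers cover all but 9, so r1c3=9.
Step 20. [r6c2∈{6}] r6c2 has the single candidate 6. So r6c2=6.
Step 21. [r9c3∈{8}] only 8 remains possible at r9c3, so r9c3=8.
Step 22. [r9c9∈{2}] nothing but 2 survives at r9c9 ⇒ r9c9=2.
Step 23. [r9c6∈{5}] r9c6 has the single candidate 5. So r9c6=5.
Step 24. [r7c5∈{8}] only 8 remains possible at r7c5. So r7c5=8.
Step 25. [r1c7∈{6}] nothing but 6 survives at r1c7. So r1c7=6.
Step 26. [r5c3∈{3}] r5c3's peers cover all but 3. So r5c3=3.
Step 27. [r4c9∈{5}] only 5 remains possible at r4c9, so r4c9=5.
Step 28. [r3c7∈{5}] r3c7's peers cover all but 5. So r3c7=5.
Step 29. [r4c3∈{2}] only 2 remains possible at r4c3. So r4c3=2.
Step 30. [r2c8∈{2}] r2c8's peers cover all but 2 ⇒ r2c8=2.
Step 31. [r6c9∈{8}] r6c9's peers cover all but 8, so r6c9=8.
Step 32. [r8c6∈{1}] r8c6 has the single candidate 1, so r8c6=1.
Step 33. [r4c8∈{9}] r4c8 is down to just 9, so r4c8=9.
Step 34. [r2c7∈{8}] nothing but 8 survives at r2c7. So r2c7=8.
Step 35. [r2c6∈{3}] only 3 remains possible at r2c6. So r2c6=3.

Answer: 3 5 9 2 1 8 6 4 7 / 6 4 7 9 5 3 8 2 1 / 8 2 1 6 4 7 5 3 9 / 1 7 2 8 3 6 4 9 5 / 9 8 3 5 7 4 2 1 6 / 5 6 4 1 2 9 3 7 8 / 7 1 6 4 8 2 9 5 3 / 2 9 5 3 6 1 7 8 4 / 4 3 8 7 9 5 1 6 2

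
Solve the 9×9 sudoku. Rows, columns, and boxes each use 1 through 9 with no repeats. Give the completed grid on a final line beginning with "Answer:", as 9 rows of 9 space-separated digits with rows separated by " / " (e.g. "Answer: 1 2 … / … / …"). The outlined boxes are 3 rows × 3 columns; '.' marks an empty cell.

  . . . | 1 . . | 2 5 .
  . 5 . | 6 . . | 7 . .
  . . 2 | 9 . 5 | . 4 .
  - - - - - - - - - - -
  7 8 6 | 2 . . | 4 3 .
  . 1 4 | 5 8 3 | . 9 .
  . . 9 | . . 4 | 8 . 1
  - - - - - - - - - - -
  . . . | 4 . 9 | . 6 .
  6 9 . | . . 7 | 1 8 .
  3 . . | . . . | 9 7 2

Step 1. [r7c7∈{3,5}] 5 has one home in col 7: r7c7, so r7c7=5.
Step 2. [r3c7∈{3,6}] r3c7 is the only open cell in col 7 admitting 3, so r3c7=3.
Step 3. [r1c6∈{8}] nothing but 8 survives at r1c6 ⇒ r1c6=8.
Step 4. [r8c5∈{2,3,5}] 2 has one home in row 8: r8c5. So r8c5=2.
Step 5. [r3c1∈{1,8}] row 3 places 1 nowhere but r3c1 ⇒ r3c1=1.
Step 6. [r5c1∈{2}] r5c1's peers cover all but 2. So r5c1=2.
Step 7. [r3c5∈{7}] r3c5 is down to just 7 ⇒ r3c5=7.
Step 8. [r9c5∈{1,5,6}] 5 has one home in col 5: r9c5. So r9c5=5.
Step 9. [r7c1∈{8}] r7c1's peers cover all but 8 ⇒ r7c1=8.
Step 10. [r2c3∈{3,8}] r2c3 is the only open cell in col 3 admitting 8, so r2c3=8.
Step 11. [r1c3∈{3,7}] across col 3, 3 lands solely at r1c3. So r1c3=3.
Step 12. [r1c2∈{4,6,7}] row 1 places 7 nowhere but r1c2, so r1c2=7.
Step 13. [r1c9∈{6,9}] row 1 places 6 nowhere but r1c9, so r1c9=6.
Step 14. [r8c4∈{3}] r8c4 has the single candidate 3 ⇒ r8c4=3.
Step 15. [r7c5∈{1}] r7c5 is down to just 1 ⇒ r7c5=1.
Step 16. [r1c5∈{4}] only 4 remains possible at r1c5 ⇒ r1c5=4.
Step 17. [r2c1∈{4,9}] r2c1 is the only open cell in row 2 admitting 4. So r2c1=4.
Step 18. [r4c9∈{5}] r4c9 is down to just 5 ⇒ r4c9=5.
Step 19. [r3c2∈{6}] r3c2 is down to just 6 ⇒ r3c2=6.
Step 20. [r6c8∈{2}] r6c8 has the single candidate 2, so r6c8=2.
Step 21. [r2c6∈{2}] r2c6 is down to just 2. So r2c6=2.
Step 22. [r3c9∈{8}] r3c9 has the single candidate 8 ⇒ r3c9=8.
Step 23. [r2c8∈{1}] r2c8's peers cover all but 1. So r2c8=1.
Step 24. [r7c9∈{3}] r7c9 has the single candidate 3, so r7c9=3.
Step 25. [r9c2∈{4}] r9c2 is down to just 4, so r9c2=4.
Step 26. [r7c3∈{7}] r7c3's peers cover all but 7, so r7c3=7.
Step 27. [r5c7∈{6}] r5c7 has the single candidate 6 ⇒ r5c7=6.
Step 28. [r4c6∈{1}] only 1 remains possible at r4c6 ⇒ r4c6=1.
Step 29. [r9c6∈{6}] only 6 remains possible at r9c6. So r9c6=6.
Step 30. [r1c1∈{9}] r1c1's peers cover all but 9 ⇒ r1c1=9.
Step 31. [r9c4∈{8}] only 8 remains possible at r9c4. So r9c4=8.
Step 32. [r7c2∈{2}] r7c2's peers cover all but 2. So r7c2=2.
Step 33. [r8c9∈{4}] r8c9 is down to just 4, so r8c9=4.
Step 34. [r6c1∈{5}] r6c1 is down to just 5 ⇒ r6c1=5.
Step 35. [r6c2∈{3}] nothing but 3 survives at r6c2 ⇒ r6c2=3.
Step 36. [r6c5∈{6}] r6c5 has the single candidate 6 ⇒ r6c5=6.
Step 37. [r6c4∈{7}] nothing but 7 survives at r6c4. So r6c4=7.
Step 38. [r2c5∈{3}] r2c5 has the single candidate 3. So r2c5=3.
Step 39. [r5c9∈{7}] only 7 remains possible at r5c9, so r5c9=7.
Step 40. [r8c3∈{5}] only 5 remains possible at r8c3 ⇒ r8c3=5.
Step 41. [r9c3∈{1}] r9c3 has the single candidate 1. So r9c3=1.
Step 42. [r2c9∈{9}] r2c9 is down to just 9. So r2c9=9.
Step 43. [r4c5∈{9}] r4c5 is down to just 9. So r4c5=9.

Answer: 9 7 3 1 4 8 2 5 6 / 4 5 8 6 3 2 7 1 9 / 1 6 2 9 7 5 3 4 8 / 7 8 6 2 9 1 4 3 5 / 2 1 4 5 8 3 6 9 7 / 5 3 9 7 6 4 8 2 1 / 8 2 7 4 1 9 5 6 3 / 6 9 5 3 2 7 1 8 4 / 3 4 1 8 5 6 9 7 2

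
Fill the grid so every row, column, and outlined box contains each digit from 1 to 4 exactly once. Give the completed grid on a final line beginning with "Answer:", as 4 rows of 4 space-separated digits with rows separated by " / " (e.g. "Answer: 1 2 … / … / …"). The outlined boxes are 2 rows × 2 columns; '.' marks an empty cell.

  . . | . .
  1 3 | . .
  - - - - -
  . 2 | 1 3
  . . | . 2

Step 1. [r1c2∈{4}] only 4 remains possible at r1c2, so r1c2=4.
Step 2. [r2c3∈{2,4}] across row 2, 2 lands solely at r2c3 ⇒ r2c3=2.
Step 3. [r4c1∈{3,4}] 3 has one home in row 4: r4c1 ⇒ r4c1=3.
Step 4. [r4c3∈{4}] nothing but 4 survives at r4c3 ⇒ r4c3=4.
Step 5. [r4c2∈{1}] nothing but 1 survives at r4c2 ⇒ r4c2=1.
Step 6. [r1c1∈{2}] nothing but 2 survives at r1c1 ⇒ r1c1=2.
Step 7. [r3c1∈{4}] r3c1 is down to just 4. So r3c1=4.
Step 8. [r1c3∈{3}] r1c3's peers cover all but 3, so r1c3=3.
Step 9. [r2c4∈{4}] r2c4 has the single candidate 4. So r2c4=4.
Step 10. [r1c4∈{1}] r1c4 is down to just 1, so r1c4=1.

Answer: 2 4 3 1 / 1 3 2 4 / 4 2 1 3 / 3 1 4 2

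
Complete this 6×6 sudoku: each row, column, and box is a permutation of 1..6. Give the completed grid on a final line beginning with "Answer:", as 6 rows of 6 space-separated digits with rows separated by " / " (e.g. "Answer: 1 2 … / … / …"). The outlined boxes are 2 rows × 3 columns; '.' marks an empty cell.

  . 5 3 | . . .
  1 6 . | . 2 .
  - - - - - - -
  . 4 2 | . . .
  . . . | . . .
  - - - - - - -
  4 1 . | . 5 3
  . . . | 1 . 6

Step 1. [r4c2∈{3}] r4c2 has the single candidate 3 ⇒ r4c2=3.
Step 2. [r4c6∈{1,2,4,5}] in col 6, 2 fits only at r4c6, so r4c6=2.
Step 3. [r3c5∈{1,3,6}] col 5 places 3 nowhere but r3c5, so r3c5=3.
Step 4. [r3c6∈{1,5}] in row 3, 1 fits only at r3c6, so r3c6=1.
Step 5. [r1c6∈{4}] r1c6's peers cover all but 4, so r1c6=4.
Step 6. [r4c4∈{4,5,6}] 4 has one home in col 4: r4c4 ⇒ r4c4=4.
Step 7. [r4c5∈{6}] r4c5 is down to just 6. So r4c5=6.
Step 8. [r4c1∈{5}] nothing but 5 survives at r4c1, so r4c1=5.
Step 9. [r3c4∈{5}] only 5 remains possible at r3c4, so r3c4=5.
Step 10. [r1c1∈{2}] r1c1 is down to just 2, so r1c1=2.
Step 11. [r6c1∈{3}] r6c1's peers cover all but 3. So r6c1=3.
Step 12. [r5c4∈{2}] r5c4 is down to just 2. So r5c4=2.
Step 13. [r6c3∈{5}] r6c3 is down to just 5. So r6c3=5.
Step 14. [r6c2∈{2}] r6c2's peers cover all but 2, so r6c2=2.
Step 15. [r4c3∈{1}] r4c3 is down to just 1. So r4c3=1.
Step 16. [r2c4∈{3}] r2c4's peers cover all but 3 ⇒ r2c4=3.
Step 17. [r1c4∈{6}] only 6 remains possible at r1c4 ⇒ r1c4=6.
Step 18. [r6c5∈{4}] r6c5's peers cover all but 4. So r6c5=4.
Step 19. [r2c6∈{5}] only 5 remains possible at r2c6. So r2c6=5.
Step 20. [r3c1∈{6}] only 6 remains possible at r3c1, so r3c1=6.
Step 21. [r5c3∈{6}] r5c3 is down to just 6, so r5c3=6.
Step 22. [r2c3∈{4}] only 4 remains possible at r2c3, so r2c3=4.
Step 23. [r1c5∈{1}] r1c5 is down to just 1, so r1c5=1.

Answer: 2 5 3 6 1 4 / 1 6 4 3 2 5 / 6 4 2 5 3 1 / 5 3 1 4 6 2 / 4 1 6 2 5 3 / 3 2 5 1 4 6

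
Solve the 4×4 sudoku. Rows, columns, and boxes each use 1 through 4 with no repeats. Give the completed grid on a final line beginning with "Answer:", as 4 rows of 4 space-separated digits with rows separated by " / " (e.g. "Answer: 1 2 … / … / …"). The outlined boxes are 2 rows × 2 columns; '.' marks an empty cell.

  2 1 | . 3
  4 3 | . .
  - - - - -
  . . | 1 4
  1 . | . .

Step 1. [r4c4∈{2}] nothing but 2 survives at r4c4, so r4c4=2.
Step 2. [r2c4∈{1}] nothing but 1 survives at r2c4. So r2c4=1.
Step 3. [r3c2∈{2}] nothing but 2 survives at r3c2 ⇒ r3c2=2.
Step 4. [r1c3∈{4}] nothing but 4 survives at r1c3. So r1c3=4.
Step 5. [r2c3∈{2}] r2c3 is down to just 2, so r2c3=2.
Step 6. [r4c2∈{4}] r4c2 is down to just 4. So r4c2=4.
Step 7. [r4c3∈{3}] r4c3's peers cover all but 3 ⇒ r4c3=3.
Step 8. [r3c1∈{3}] r3c1 is down to just 3, so r3c1=3.

Answer: 2 1 4 3 / 4 3 2 1 / 3 2 1 4 / 1 4 3 2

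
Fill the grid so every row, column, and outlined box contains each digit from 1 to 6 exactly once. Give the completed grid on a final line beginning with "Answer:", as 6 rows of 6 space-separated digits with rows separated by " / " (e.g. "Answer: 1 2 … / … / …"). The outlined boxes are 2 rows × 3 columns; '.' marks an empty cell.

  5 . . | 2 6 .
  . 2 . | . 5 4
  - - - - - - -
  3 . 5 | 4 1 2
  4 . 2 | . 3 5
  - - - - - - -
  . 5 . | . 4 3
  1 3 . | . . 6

Step 1. [r1c3∈{1,3,4}] 3 has one home in row 1: r1c3, so r1c3=3.
Step 2. [r2c3∈{1,6}] r2c3 is the only open cell in col 3 admitting 1 ⇒ r2c3=1.
Step 3. [r3c2∈{6}] nothing but 6 survives at r3c2 ⇒ r3c2=6.
Step 4. [r5c3∈{6}] r5c3 is down to just 6, so r5c3=6.
Step 5. [r6c3∈{4}] r6c3's peers cover all but 4, so r6c3=4.
Step 6. [r4c2∈{1}] r4c2 is down to just 1. So r4c2=1.
Step 7. [r4c4∈{6}] only 6 remains possible at r4c4. So r4c4=6.
Step 8. [r6c4∈{5}] r6c4 is down to just 5, so r6c4=5.
Step 9. [r6c5∈{2}] r6c5's peers cover all but 2 ⇒ r6c5=2.
Step 10. [r1c6∈{1}] r1c6 has the single candidate 1. So r1c6=1.
Step 11. [r5c1∈{2}] r5c1 is down to just 2 ⇒ r5c1=2.
Step 12. [r1c2∈{4}] r1c2 has the single candidate 4, so r1c2=4.
Step 13. [r2c1∈{6}] only 6 remains possible at r2c1. So r2c1=6.
Step 14. [r2c4∈{3}] r2c4's peers cover all but 3. So r2c4=3.
Step 15. [r5c4∈{1}] r5c4 has the single candidate 1 ⇒ r5c4=1.

Answer: 5 4 3 2 6 1 / 6 2 1 3 5 4 / 3 6 5 4 1 2 / 4 1 2 6 3 5 / 2 5 6 1 4 3 / 1 3 4 5 2 6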